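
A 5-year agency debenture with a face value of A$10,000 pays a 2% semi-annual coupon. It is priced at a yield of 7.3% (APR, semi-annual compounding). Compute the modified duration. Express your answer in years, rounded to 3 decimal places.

Periodic yield y = 0.0365. First find Macaulay duration:
  t   CF        PV=CF/(1+0.0365)^t    t·PV
  1       100.00        96.4785        96.4785
  2       100.00        93.0811       186.1621
  3       100.00        89.8033       269.4098
  4       100.00        86.6409       346.5635
  5       100.00        83.5898       417.9492
  6       100.00        80.6462       483.8775
  7       100.00        77.8063       544.6442
  8       100.00        75.0664       600.5311
  9       100.00        72.4230       651.8066
  10   10,100.00     7,057.1331    70,571.3312
  Σ                  7,812.6686    74,168.7537
P = 7,812.6686; Macaulay duration = 74,168.7537 / 7,812.6686 = 9.49340 half-year periods = 4.74670 years.
Modified duration = D_Mac / (1 + y) = 4.74670 / 1.0365 = 4.57954 years.

4.580 years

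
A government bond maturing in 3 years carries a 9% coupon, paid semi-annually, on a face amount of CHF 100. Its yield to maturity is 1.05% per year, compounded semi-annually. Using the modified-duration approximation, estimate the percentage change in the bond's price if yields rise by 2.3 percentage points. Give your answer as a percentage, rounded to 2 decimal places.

Periodic yield y = 0.00525. Modified duration first:
  t   CF        PV=CF/(1+0.00525)^t    t·PV
  1         4.50         4.4765         4.4765
  2         4.50         4.4531         8.9062
  3         4.50         4.4299        13.2896
  4         4.50         4.4067        17.6269
  5         4.50         4.3837        21.9186
  6       104.50       101.2679       607.6074
  Σ                    123.4178       673.8252
P = 123.4178; D_Mac = 5.45971 half-year periods = 2.72985 yrs; D_mod = 2.72985/(1+0.00525) = 2.71560 yrs.
ΔP/P ≈ -D_mod · Δy = -2.71560 × (+0.023) = -0.062459 = -6.2459%.

-6.25%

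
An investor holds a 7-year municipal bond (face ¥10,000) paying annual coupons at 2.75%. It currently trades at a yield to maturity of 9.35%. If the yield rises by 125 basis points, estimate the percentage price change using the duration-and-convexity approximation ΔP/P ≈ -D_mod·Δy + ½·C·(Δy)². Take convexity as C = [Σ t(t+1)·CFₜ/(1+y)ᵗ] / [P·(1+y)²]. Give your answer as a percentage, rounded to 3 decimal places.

With y = 0.0935:
  t   CF        PV=CF/(1+0.0935)^t    t·PV        t(t+1)·PV
  1       275.00       251.4861       251.4861         502.9721
  2       275.00       229.9827       459.9653       1,379.8960
  3       275.00       210.3179       630.9538       2,523.8154
  4       275.00       192.3347       769.3386       3,846.6931
  5       275.00       175.8890       879.4452       5,276.6709
  6       275.00       160.8496       965.0976       6,755.6830
  7    10,275.00     5,496.0455    38,472.3185     307,778.5476
  Σ                  6,716.9054    42,428.6050     328,064.2781
P = 6,716.9054; D_Mac = 6.31669 yrs; D_mod = 5.77658 yrs; C = 40.84624.
Duration effect: -5.77658 × (+0.0125) = -0.072207
Convexity effect: 0.5 × 40.84624 × (0.0125)² = +0.0031911
ΔP/P ≈ -0.072207 + 0.0031911 = -0.069016 = -6.9016%.

-6.902%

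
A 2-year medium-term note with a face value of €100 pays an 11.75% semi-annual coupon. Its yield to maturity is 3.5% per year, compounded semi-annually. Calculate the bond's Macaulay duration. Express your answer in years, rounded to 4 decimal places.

Periodic yield y = 0.0175. Discount each cash flow and weight by its period:
  t   CF        PV=CF/(1+0.0175)^t    t·PV
  1        5.875         5.7740         5.7740
  2        5.875         5.6746        11.3493
  3        5.875         5.5771        16.7312
  4      105.875        98.7770       395.1079
  Σ                    115.8026       428.9623
Price P = Σ PV = 115.8026.
Macaulay duration = Σ(t·PV) / P = 428.9623 / 115.8026 = 3.70425 half-year periods.
In years: 3.70425 / 2 = 1.85213 years.

1.8521 years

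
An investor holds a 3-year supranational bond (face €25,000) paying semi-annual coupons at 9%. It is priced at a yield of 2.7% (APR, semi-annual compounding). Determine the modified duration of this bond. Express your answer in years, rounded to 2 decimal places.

2.69 years

Periodic yield y = 0.0135. First find Macaulay duration:
  t   CF        PV=CF/(1+0.0135)^t    t·PV
  1     1,125.00     1,110.0148     1,110.0148
  2     1,125.00     1,095.2292     2,190.4584
  3     1,125.00     1,080.6406     3,241.9217
  4     1,125.00     1,066.2462     4,264.9849
  5     1,125.00     1,052.0436     5,260.2182
  6    26,125.00    24,105.3688   144,632.2130
  Σ                 29,509.5433   160,699.8110
P = 29,509.5433; Macaulay duration = 160,699.8110 / 29,509.5433 = 5.44569 half-year periods = 2.72284 years.
Modified duration = D_Mac / (1 + y) = 2.72284 / 1.0135 = 2.68658 years.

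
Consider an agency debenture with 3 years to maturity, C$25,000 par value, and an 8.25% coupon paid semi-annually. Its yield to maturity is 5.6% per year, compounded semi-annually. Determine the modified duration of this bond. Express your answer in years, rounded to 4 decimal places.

Periodic yield y = 0.028. First find Macaulay duration:
  t   CF        PV=CF/(1+0.028)^t    t·PV
  1     1,031.25     1,003.1615     1,003.1615
  2     1,031.25       975.8380     1,951.6760
  3     1,031.25       949.2588     2,847.7763
  4     1,031.25       923.4035     3,693.6139
  5     1,031.25       898.2524     4,491.2620
  6    26,031.25    22,056.4866   132,338.9198
  Σ                 26,806.4008   146,326.4095
P = 26,806.4008; Macaulay duration = 146,326.4095 / 26,806.4008 = 5.45864 half-year periods = 2.72932 years.
Modified duration = D_Mac / (1 + y) = 2.72932 / 1.028 = 2.65498 years.

2.6550 years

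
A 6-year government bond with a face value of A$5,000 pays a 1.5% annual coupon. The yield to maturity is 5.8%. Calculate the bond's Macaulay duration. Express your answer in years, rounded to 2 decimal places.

Periodic yield y = 0.058. Discount each cash flow and weight by its year:
  t   CF        PV=CF/(1+0.058)^t    t·PV
  1        75.00        70.8885        70.8885
  2        75.00        67.0023       134.0047
  3        75.00        63.3292       189.9877
  4        75.00        59.8575       239.4300
  5        75.00        56.5761       282.8804
  6     5,075.00     3,618.4455    21,710.6732
  Σ                  3,936.0992    22,627.8645
Price P = Σ PV = 3,936.0992.
Macaulay duration = Σ(t·PV) / P = 22,627.8645 / 3,936.0992 = 5.74880 years.

5.75 years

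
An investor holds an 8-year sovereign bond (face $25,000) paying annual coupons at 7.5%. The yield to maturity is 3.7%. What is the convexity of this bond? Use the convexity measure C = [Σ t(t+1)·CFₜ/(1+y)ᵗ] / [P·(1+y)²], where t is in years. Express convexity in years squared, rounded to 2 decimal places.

With y = 0.037:
  t   CF        PV=CF/(1+0.037)^t    t·PV        t(t+1)·PV
  1     1,875.00     1,808.1003     1,808.1003       3,616.2006
  2     1,875.00     1,743.5875     3,487.1751      10,461.5253
  3     1,875.00     1,681.3766     5,044.1298      20,176.5194
  4     1,875.00     1,621.3854     6,485.5414      32,427.7071
  5     1,875.00     1,563.5346     7,817.6729      46,906.0373
  6     1,875.00     1,507.7479     9,046.4874      63,325.4120
  7     1,875.00     1,453.9517    10,177.6618      81,421.2948
  8    26,875.00    20,096.4072   160,771.2575   1,446,941.3179
  Σ                 31,476.0912   204,638.0264   1,705,276.0144
P = 31,476.0912.
Convexity = Σ t(t+1)·PV / [P·(1+y)²] = 1,705,276.0144 / (31,476.0912 × 1.075369) = 50.37979.

50.38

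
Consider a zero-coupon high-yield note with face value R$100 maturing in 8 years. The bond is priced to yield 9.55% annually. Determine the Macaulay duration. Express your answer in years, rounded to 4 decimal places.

A zero-coupon bond has a single cash flow at maturity, so its Macaulay duration equals its maturity: 8 years.

8.0000 years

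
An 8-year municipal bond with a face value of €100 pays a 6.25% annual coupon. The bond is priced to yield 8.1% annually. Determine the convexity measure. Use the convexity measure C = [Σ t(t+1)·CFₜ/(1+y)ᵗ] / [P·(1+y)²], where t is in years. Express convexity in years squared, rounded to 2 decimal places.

With y = 0.081:
  t   CF        PV=CF/(1+0.081)^t    t·PV        t(t+1)·PV
  1         6.25         5.7817         5.7817          11.5634
  2         6.25         5.3485        10.6969          32.0908
  3         6.25         4.9477        14.8431          59.3723
  4         6.25         4.5770        18.3078          91.5392
  5         6.25         4.2340        21.1700         127.0202
  6         6.25         3.9168        23.5005         164.5035
  7         6.25         3.6233        25.3629         202.9029
  8       106.25        56.9801       455.8410       4,102.5689
  Σ                     89.4089       575.5039       4,791.5612
P = 89.4089.
Convexity = Σ t(t+1)·PV / [P·(1+y)²] = 4,791.5612 / (89.4089 × 1.168561) = 45.86112.

45.86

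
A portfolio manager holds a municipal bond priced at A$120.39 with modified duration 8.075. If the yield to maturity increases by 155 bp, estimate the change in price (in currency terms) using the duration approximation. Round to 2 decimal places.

-A$15.07

Duration approximation: ΔP/P ≈ -D_mod · Δy = -8.075 × (+0.0155) = -0.1251625.
ΔP ≈ 120.39 × (-0.1251625) = -15.068313375.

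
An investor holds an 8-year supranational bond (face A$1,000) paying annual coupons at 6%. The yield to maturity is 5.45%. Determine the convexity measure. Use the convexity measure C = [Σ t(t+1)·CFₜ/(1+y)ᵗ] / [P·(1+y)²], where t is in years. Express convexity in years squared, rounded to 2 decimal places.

With y = 0.0545:
  t   CF        PV=CF/(1+0.0545)^t    t·PV        t(t+1)·PV
  1        60.00        56.8990        56.8990         113.7980
  2        60.00        53.9583       107.9166         323.7497
  3        60.00        51.1695       153.5086         614.0345
  4        60.00        48.5249       194.0997         970.4986
  5        60.00        46.0170       230.0850       1,380.5101
  6        60.00        43.6387       261.8322       1,832.8252
  7        60.00        41.3833       289.6831       2,317.4650
  8     1,060.00       693.3191     5,546.5532      49,918.9784
  Σ                  1,034.9099     6,840.5774      57,471.8594
P = 1,034.9099.
Convexity = Σ t(t+1)·PV / [P·(1+y)²] = 57,471.8594 / (1,034.9099 × 1.111970) = 49.94127.

49.94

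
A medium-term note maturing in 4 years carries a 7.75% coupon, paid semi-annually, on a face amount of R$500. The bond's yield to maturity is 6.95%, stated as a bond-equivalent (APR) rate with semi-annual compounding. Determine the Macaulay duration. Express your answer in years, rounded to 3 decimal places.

3.523 years

Periodic yield y = 0.03475. Discount each cash flow and weight by its period:
  t   CF        PV=CF/(1+0.03475)^t    t·PV
  1       19.375        18.7243        18.7243
  2       19.375        18.0955        36.1910
  3       19.375        17.4878        52.4634
  4       19.375        16.9005        67.6021
  5       19.375        16.3329        81.6647
  6       19.375        15.7844        94.7066
  7       19.375        15.2543       106.7804
  8      519.375       395.1824     3,161.4590
  Σ                    513.7623     3,619.5916
Price P = Σ PV = 513.7623.
Macaulay duration = Σ(t·PV) / P = 3,619.5916 / 513.7623 = 7.04527 half-year periods.
In years: 7.04527 / 2 = 3.52263 years.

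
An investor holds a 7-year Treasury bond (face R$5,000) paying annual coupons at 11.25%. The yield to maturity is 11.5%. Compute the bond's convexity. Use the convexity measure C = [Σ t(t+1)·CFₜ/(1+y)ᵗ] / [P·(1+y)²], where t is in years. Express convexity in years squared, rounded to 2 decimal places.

With y = 0.115:
  t   CF        PV=CF/(1+0.115)^t    t·PV        t(t+1)·PV
  1       562.50       504.4843       504.4843       1,008.9686
  2       562.50       452.4523       904.9046       2,714.7137
  3       562.50       405.7868     1,217.3604       4,869.4417
  4       562.50       363.9344     1,455.7374       7,278.6871
  5       562.50       326.3985     1,631.9926       9,791.9558
  6       562.50       292.7341     1,756.4046      12,294.8324
  7     5,562.50     2,596.2467    18,173.7267     145,389.8135
  Σ                  4,942.0371    25,644.6107     183,348.4129
P = 4,942.0371.
Convexity = Σ t(t+1)·PV / [P·(1+y)²] = 183,348.4129 / (4,942.0371 × 1.243225) = 29.84155.

29.84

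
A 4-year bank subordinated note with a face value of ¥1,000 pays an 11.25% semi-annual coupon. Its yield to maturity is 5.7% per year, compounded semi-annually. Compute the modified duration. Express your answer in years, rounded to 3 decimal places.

3.300 years

Periodic yield y = 0.0285. First find Macaulay duration:
  t   CF        PV=CF/(1+0.0285)^t    t·PV
  1        56.25        54.6913        54.6913
  2        56.25        53.1758       106.3516
  3        56.25        51.7023       155.1068
  4        56.25        50.2696       201.0784
  5        56.25        48.8766       244.3830
  6        56.25        47.5222       285.1333
  7        56.25        46.2054       323.4376
  8     1,056.25       843.5918     6,748.7345
  Σ                  1,196.0350     8,118.9165
P = 1,196.0350; Macaulay duration = 8,118.9165 / 1,196.0350 = 6.78819 half-year periods = 3.39410 years.
Modified duration = D_Mac / (1 + y) = 3.39410 / 1.0285 = 3.30005 years.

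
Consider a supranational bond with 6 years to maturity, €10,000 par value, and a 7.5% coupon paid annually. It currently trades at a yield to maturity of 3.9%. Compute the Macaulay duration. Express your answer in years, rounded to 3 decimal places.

Periodic yield y = 0.039. Discount each cash flow and weight by its year:
  t   CF        PV=CF/(1+0.039)^t    t·PV
  1       750.00       721.8479       721.8479
  2       750.00       694.7526     1,389.5052
  3       750.00       668.6743     2,006.0228
  4       750.00       643.5749     2,574.2995
  5       750.00       619.4176     3,097.0879
  6    10,750.00     8,545.0612    51,270.3674
  Σ                 11,893.3285    61,059.1306
Price P = Σ PV = 11,893.3285.
Macaulay duration = Σ(t·PV) / P = 61,059.1306 / 11,893.3285 = 5.13390 years.

5.134 years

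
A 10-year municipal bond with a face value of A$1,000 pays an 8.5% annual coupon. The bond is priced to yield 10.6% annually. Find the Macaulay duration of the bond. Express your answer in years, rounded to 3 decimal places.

6.904 years

Periodic yield y = 0.106. Discount each cash flow and weight by its year:
  t   CF        PV=CF/(1+0.106)^t    t·PV
  1        85.00        76.8535        76.8535
  2        85.00        69.4878       138.9756
  3        85.00        62.8280       188.4841
  4        85.00        56.8066       227.2262
  5        85.00        51.3622       256.8108
  6        85.00        46.4396       278.6374
  7        85.00        41.9888       293.9213
  8        85.00        37.9645       303.7162
  9        85.00        34.3260       308.9337
  10    1,085.00       396.1672     3,961.6716
  Σ                    874.2241     6,035.2304
Price P = Σ PV = 874.2241.
Macaulay duration = Σ(t·PV) / P = 6,035.2304 / 874.2241 = 6.90353 years.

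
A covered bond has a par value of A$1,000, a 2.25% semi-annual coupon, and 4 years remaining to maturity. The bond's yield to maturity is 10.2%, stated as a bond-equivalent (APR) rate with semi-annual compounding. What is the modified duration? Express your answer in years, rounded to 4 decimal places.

Periodic yield y = 0.051. First find Macaulay duration:
  t   CF        PV=CF/(1+0.051)^t    t·PV
  1        11.25        10.7041        10.7041
  2        11.25        10.1847        20.3693
  3        11.25         9.6905        29.0714
  4        11.25         9.2202        36.8809
  5        11.25         8.7728        43.8641
  6        11.25         8.3471        50.0827
  7        11.25         7.9421        55.5945
  8     1,011.25       679.2612     5,434.0896
  Σ                    744.1226     5,680.6565
P = 744.1226; Macaulay duration = 5,680.6565 / 744.1226 = 7.63403 half-year periods = 3.81702 years.
Modified duration = D_Mac / (1 + y) = 3.81702 / 1.051 = 3.63179 years.

3.6318 years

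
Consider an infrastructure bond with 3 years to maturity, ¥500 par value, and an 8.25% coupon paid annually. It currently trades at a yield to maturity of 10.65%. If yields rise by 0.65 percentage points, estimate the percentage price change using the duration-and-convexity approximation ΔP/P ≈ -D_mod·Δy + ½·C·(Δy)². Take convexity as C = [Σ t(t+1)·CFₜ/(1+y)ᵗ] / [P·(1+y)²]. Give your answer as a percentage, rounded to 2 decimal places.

With y = 0.1065:
  t   CF        PV=CF/(1+0.1065)^t    t·PV        t(t+1)·PV
  1        41.25        37.2797        37.2797          74.5594
  2        41.25        33.6916        67.3831         202.1494
  3       541.25       399.5247     1,198.5742       4,794.2966
  Σ                    470.4960     1,303.2370       5,071.0054
P = 470.4960; D_Mac = 2.76992 yrs; D_mod = 2.50332 yrs; C = 8.80309.
Duration effect: -2.50332 × (+0.0065) = -0.016272
Convexity effect: 0.5 × 8.80309 × (0.0065)² = +0.0001860
ΔP/P ≈ -0.016272 + 0.0001860 = -0.016086 = -1.6086%.

-1.61%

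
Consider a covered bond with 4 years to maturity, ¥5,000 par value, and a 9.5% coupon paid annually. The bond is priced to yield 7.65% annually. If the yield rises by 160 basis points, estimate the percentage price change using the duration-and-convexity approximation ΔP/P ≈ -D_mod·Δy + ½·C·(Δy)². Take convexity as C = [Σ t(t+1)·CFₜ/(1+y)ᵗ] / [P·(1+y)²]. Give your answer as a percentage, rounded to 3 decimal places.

With y = 0.0765:
  t   CF        PV=CF/(1+0.0765)^t    t·PV        t(t+1)·PV
  1       475.00       441.2448       441.2448         882.4895
  2       475.00       409.8883       819.7766       2,459.3299
  3       475.00       380.7602     1,142.2805       4,569.1220
  4     5,475.00     4,076.8805    16,307.5222      81,537.6110
  Σ                  5,308.7738    18,710.8241      89,448.5524
P = 5,308.7738; D_Mac = 3.52451 yrs; D_mod = 3.27405 yrs; C = 14.53955.
Duration effect: -3.27405 × (+0.016) = -0.052385
Convexity effect: 0.5 × 14.53955 × (0.016)² = +0.0018611
ΔP/P ≈ -0.052385 + 0.0018611 = -0.050524 = -5.0524%.

-5.052%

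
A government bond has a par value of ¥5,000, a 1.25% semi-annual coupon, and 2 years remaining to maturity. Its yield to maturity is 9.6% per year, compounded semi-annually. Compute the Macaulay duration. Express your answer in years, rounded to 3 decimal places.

Periodic yield y = 0.048. Discount each cash flow and weight by its period:
  t   CF        PV=CF/(1+0.048)^t    t·PV
  1        31.25        29.8187        29.8187
  2        31.25        28.4530        56.9059
  3        31.25        27.1498        81.4493
  4     5,031.25     4,170.9095    16,683.6380
  Σ                  4,256.3309    16,851.8120
Price P = Σ PV = 4,256.3309.
Macaulay duration = Σ(t·PV) / P = 16,851.8120 / 4,256.3309 = 3.95923 half-year periods.
In years: 3.95923 / 2 = 1.97962 years.

1.980 years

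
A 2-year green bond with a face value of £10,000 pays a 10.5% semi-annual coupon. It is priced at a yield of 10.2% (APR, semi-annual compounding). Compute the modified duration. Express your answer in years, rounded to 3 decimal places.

Periodic yield y = 0.051. First find Macaulay duration:
  t   CF        PV=CF/(1+0.051)^t    t·PV
  1       525.00       499.5243       499.5243
  2       525.00       475.2847       950.5695
  3       525.00       452.2214     1,356.6643
  4    10,525.00     8,626.0355    34,504.1419
  Σ                 10,053.0659    37,310.9000
P = 10,053.0659; Macaulay duration = 37,310.9000 / 10,053.0659 = 3.71140 half-year periods = 1.85570 years.
Modified duration = D_Mac / (1 + y) = 1.85570 / 1.051 = 1.76565 years.

1.766 years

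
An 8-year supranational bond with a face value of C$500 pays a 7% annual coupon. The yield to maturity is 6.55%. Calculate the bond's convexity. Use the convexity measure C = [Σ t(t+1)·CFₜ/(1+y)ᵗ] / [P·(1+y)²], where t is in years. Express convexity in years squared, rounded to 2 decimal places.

46.91

With y = 0.0655:
  t   CF        PV=CF/(1+0.0655)^t    t·PV        t(t+1)·PV
  1        35.00        32.8484        32.8484          65.6969
  2        35.00        30.8291        61.6582         184.9747
  3        35.00        28.9339        86.8018         347.2074
  4        35.00        27.1553       108.6211         543.1055
  5        35.00        25.4859       127.4297         764.5784
  6        35.00        23.9192       143.5154       1,004.6079
  7        35.00        22.4488       157.1419       1,257.1349
  8       535.00       322.0521     2,576.4169      23,187.7520
  Σ                    513.6729     3,294.4335      27,355.0577
P = 513.6729.
Convexity = Σ t(t+1)·PV / [P·(1+y)²] = 27,355.0577 / (513.6729 × 1.135290) = 46.90769.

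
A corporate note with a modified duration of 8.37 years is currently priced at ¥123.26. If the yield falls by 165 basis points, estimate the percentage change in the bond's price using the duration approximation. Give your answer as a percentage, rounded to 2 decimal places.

Duration approximation: ΔP/P ≈ -D_mod · Δy = -8.37 × (-0.0165) = +0.138105.
As a percentage: +13.8105%.

+13.81%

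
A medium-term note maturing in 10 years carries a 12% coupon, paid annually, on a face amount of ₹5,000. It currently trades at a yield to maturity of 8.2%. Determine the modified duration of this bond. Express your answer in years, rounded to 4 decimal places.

Periodic yield y = 0.082. First find Macaulay duration:
  t   CF        PV=CF/(1+0.082)^t    t·PV
  1       600.00       554.5287       554.5287
  2       600.00       512.5034     1,025.0067
  3       600.00       473.6630     1,420.9890
  4       600.00       437.7662     1,751.0647
  5       600.00       404.5898     2,022.9491
  6       600.00       373.9277     2,243.5664
  7       600.00       345.5894     2,419.1259
  8       600.00       319.3987     2,555.1897
  9       600.00       295.1929     2,656.7361
  10    5,600.00     2,546.3343    25,463.3429
  Σ                  6,263.4941    42,112.4993
P = 6,263.4941; Macaulay duration = 42,112.4993 / 6,263.4941 = 6.72348 years.
Modified duration = D_Mac / (1 + y) = 6.72348 / 1.082 = 6.21394 years.

6.2139 years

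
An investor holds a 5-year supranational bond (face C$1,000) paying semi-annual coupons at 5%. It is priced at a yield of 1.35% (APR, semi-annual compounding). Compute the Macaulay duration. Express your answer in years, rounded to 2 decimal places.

Periodic yield y = 0.00675. Discount each cash flow and weight by its period:
  t   CF        PV=CF/(1+0.00675)^t    t·PV
  1        25.00        24.8324        24.8324
  2        25.00        24.6659        49.3318
  3        25.00        24.5005        73.5015
  4        25.00        24.3362        97.3450
  5        25.00        24.1731       120.8654
  6        25.00        24.0110       144.0660
  7        25.00        23.8500       166.9501
  8        25.00        23.6901       189.5208
  9        25.00        23.5313       211.7814
  10    1,025.00       958.3132     9,583.1323
  Σ                  1,175.9037    10,661.3265
Price P = Σ PV = 1,175.9037.
Macaulay duration = Σ(t·PV) / P = 10,661.3265 / 1,175.9037 = 9.06650 half-year periods.
In years: 9.06650 / 2 = 4.53325 years.

4.53 years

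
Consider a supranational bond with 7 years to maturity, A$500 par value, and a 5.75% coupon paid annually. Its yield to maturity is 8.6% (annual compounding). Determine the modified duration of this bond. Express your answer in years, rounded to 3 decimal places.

5.394 years

Periodic yield y = 0.086. First find Macaulay duration:
  t   CF        PV=CF/(1+0.086)^t    t·PV
  1        28.75        26.4733        26.4733
  2        28.75        24.3769        48.7538
  3        28.75        22.4465        67.3395
  4        28.75        20.6690        82.6758
  5        28.75        19.0322        95.1609
  6        28.75        17.5250       105.1502
  7       528.75       296.7848     2,077.4934
  Σ                    427.3076     2,503.0469
P = 427.3076; Macaulay duration = 2,503.0469 / 427.3076 = 5.85772 years.
Modified duration = D_Mac / (1 + y) = 5.85772 / 1.086 = 5.39385 years.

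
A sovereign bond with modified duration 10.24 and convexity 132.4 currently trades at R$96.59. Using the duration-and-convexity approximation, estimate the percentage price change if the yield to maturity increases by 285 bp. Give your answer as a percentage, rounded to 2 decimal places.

Duration effect: -D_mod·Δy = -10.24 × (+0.0285) = -0.291840
Convexity effect: ½·C·(Δy)² = 0.5 × 132.4 × (0.0285)² = +0.05377095
ΔP/P ≈ -0.291840 + 0.05377095 = -0.23806905
= -23.806905%.

-23.81%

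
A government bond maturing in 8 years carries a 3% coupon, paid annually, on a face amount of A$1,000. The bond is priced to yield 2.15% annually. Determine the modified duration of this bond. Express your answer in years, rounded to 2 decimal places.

7.10 years

Periodic yield y = 0.0215. First find Macaulay duration:
  t   CF        PV=CF/(1+0.0215)^t    t·PV
  1        30.00        29.3686        29.3686
  2        30.00        28.7504        57.5009
  3        30.00        28.1453        84.4360
  4        30.00        27.5529       110.2117
  5        30.00        26.9730       134.8650
  6        30.00        26.4053       158.4318
  7        30.00        25.8495       180.9467
  8     1,030.00       868.8209     6,950.5672
  Σ                  1,061.8660     7,706.3278
P = 1,061.8660; Macaulay duration = 7,706.3278 / 1,061.8660 = 7.25734 years.
Modified duration = D_Mac / (1 + y) = 7.25734 / 1.0215 = 7.10460 years.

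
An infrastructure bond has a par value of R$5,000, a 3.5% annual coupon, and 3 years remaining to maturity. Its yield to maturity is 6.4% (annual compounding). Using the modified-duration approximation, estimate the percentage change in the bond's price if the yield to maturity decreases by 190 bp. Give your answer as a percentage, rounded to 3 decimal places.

Periodic yield y = 0.064. Modified duration first:
  t   CF        PV=CF/(1+0.064)^t    t·PV
  1       175.00       164.4737       164.4737
  2       175.00       154.5805       309.1611
  3     5,175.00     4,296.2097    12,888.6291
  Σ                  4,615.2639    13,362.2638
P = 4,615.2639; D_Mac = 2.89523 yrs; D_mod = 2.89523/(1+0.064) = 2.72108 yrs.
ΔP/P ≈ -D_mod · Δy = -2.72108 × (-0.019) = +0.051701 = +5.1701%.

+5.170%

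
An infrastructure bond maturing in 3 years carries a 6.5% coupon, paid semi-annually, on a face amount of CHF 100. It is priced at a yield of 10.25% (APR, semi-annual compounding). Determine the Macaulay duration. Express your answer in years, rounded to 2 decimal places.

Periodic yield y = 0.05125. Discount each cash flow and weight by its period:
  t   CF        PV=CF/(1+0.05125)^t    t·PV
  1         3.25         3.0916         3.0916
  2         3.25         2.9408         5.8817
  3         3.25         2.7975         8.3924
  4         3.25         2.6611        10.6444
  5         3.25         2.5314        12.6568
  6       103.25        76.4987       458.9921
  Σ                     90.5210       499.6589
Price P = Σ PV = 90.5210.
Macaulay duration = Σ(t·PV) / P = 499.6589 / 90.5210 = 5.51981 half-year periods.
In years: 5.51981 / 2 = 2.75991 years.

2.76 years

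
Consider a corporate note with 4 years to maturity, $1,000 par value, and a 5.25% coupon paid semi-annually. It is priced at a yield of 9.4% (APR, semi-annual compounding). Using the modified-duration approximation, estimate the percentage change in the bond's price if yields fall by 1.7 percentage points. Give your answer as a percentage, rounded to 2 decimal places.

+5.89%

Periodic yield y = 0.047. Modified duration first:
  t   CF        PV=CF/(1+0.047)^t    t·PV
  1        26.25        25.0716        25.0716
  2        26.25        23.9462        47.8923
  3        26.25        22.8712        68.6136
  4        26.25        21.8445        87.3781
  5        26.25        20.8639       104.3196
  6        26.25        19.9273       119.5640
  7        26.25        19.0328       133.2296
  8     1,026.25       710.6892     5,685.5136
  Σ                    864.2468     6,271.5825
P = 864.2468; D_Mac = 7.25670 half-year periods = 3.62835 yrs; D_mod = 3.62835/(1+0.047) = 3.46547 yrs.
ΔP/P ≈ -D_mod · Δy = -3.46547 × (-0.017) = +0.058913 = +5.8913%.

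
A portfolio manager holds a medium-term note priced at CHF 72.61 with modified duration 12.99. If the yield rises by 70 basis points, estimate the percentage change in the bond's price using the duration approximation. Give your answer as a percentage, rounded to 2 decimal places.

-9.09%

Duration approximation: ΔP/P ≈ -D_mod · Δy = -12.99 × (+0.007) = -0.090930.
As a percentage: -9.0930%.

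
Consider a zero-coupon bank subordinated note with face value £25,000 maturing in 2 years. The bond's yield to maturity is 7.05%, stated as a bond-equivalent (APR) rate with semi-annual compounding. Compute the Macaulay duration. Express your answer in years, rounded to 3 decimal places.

A zero-coupon bond has a single cash flow at maturity, so its Macaulay duration equals its maturity: 2 years.
(Equivalently: 4 semi-annual periods ÷ 2 = 2 years.)

2.000 years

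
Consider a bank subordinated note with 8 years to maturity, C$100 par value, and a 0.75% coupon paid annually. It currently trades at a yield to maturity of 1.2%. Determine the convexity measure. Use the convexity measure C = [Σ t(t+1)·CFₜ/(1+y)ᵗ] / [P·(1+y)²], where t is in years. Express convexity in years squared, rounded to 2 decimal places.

With y = 0.012:
  t   CF        PV=CF/(1+0.012)^t    t·PV        t(t+1)·PV
  1         0.75         0.7411         0.7411           1.4822
  2         0.75         0.7323         1.4646           4.3939
  3         0.75         0.7236         2.1709           8.6836
  4         0.75         0.7151         2.8602          14.3011
  5         0.75         0.7066         3.5329          21.1973
  6         0.75         0.6982         4.1892          29.3243
  7         0.75         0.6899         4.8294          38.6354
  8       100.75        91.5801       732.6405       6,593.7648
  Σ                     96.5869       752.4289       6,711.7826
P = 96.5869.
Convexity = Σ t(t+1)·PV / [P·(1+y)²] = 6,711.7826 / (96.5869 × 1.024144) = 67.85139.

67.85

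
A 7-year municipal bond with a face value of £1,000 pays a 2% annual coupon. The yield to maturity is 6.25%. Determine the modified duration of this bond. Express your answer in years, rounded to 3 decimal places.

Periodic yield y = 0.0625. First find Macaulay duration:
  t   CF        PV=CF/(1+0.0625)^t    t·PV
  1        20.00        18.8235        18.8235
  2        20.00        17.7163        35.4325
  3        20.00        16.6741        50.0224
  4        20.00        15.6933        62.7732
  5        20.00        14.7702        73.8508
  6        20.00        13.9013        83.4080
  7     1,020.00       667.2639     4,670.8470
  Σ                    764.8426     4,995.1574
P = 764.8426; Macaulay duration = 4,995.1574 / 764.8426 = 6.53096 years.
Modified duration = D_Mac / (1 + y) = 6.53096 / 1.0625 = 6.14679 years.

6.147 years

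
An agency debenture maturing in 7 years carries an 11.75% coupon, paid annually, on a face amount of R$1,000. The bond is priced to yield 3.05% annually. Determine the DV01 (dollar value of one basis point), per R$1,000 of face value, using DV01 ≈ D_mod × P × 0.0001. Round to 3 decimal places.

Periodic yield y = 0.0305.
  t   CF        PV=CF/(1+0.0305)^t    t·PV
  1       117.50       114.0223       114.0223
  2       117.50       110.6476       221.2951
  3       117.50       107.3727       322.1181
  4       117.50       104.1948       416.7790
  5       117.50       101.1109       505.5544
  6       117.50        98.1183       588.7096
  7     1,117.50       905.5482     6,338.8372
  Σ                  1,541.0147     8,507.3158
P = 1,541.0147; D_Mac = 5.52059 yrs; D_mod = 5.35720 yrs.
DV01 ≈ 5.35720 × 1,541.0147 × 0.0001 = 0.825552.

R$0.826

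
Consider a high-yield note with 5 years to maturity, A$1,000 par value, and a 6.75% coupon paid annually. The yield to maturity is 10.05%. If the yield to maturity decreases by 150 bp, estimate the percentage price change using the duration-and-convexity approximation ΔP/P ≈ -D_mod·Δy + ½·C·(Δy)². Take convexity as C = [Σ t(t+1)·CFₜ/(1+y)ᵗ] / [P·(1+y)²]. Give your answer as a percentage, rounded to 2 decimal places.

+6.17%

With y = 0.1005:
  t   CF        PV=CF/(1+0.1005)^t    t·PV        t(t+1)·PV
  1        67.50        61.3358        61.3358         122.6715
  2        67.50        55.7344       111.4689         334.4067
  3        67.50        50.6447       151.9340         607.7359
  4        67.50        46.0197       184.0787         920.3936
  5     1,067.50       661.3291     3,306.6456      19,839.8737
  Σ                    875.0637     3,815.4630      21,825.0814
P = 875.0637; D_Mac = 4.36021 yrs; D_mod = 3.96203 yrs; C = 20.59378.
Duration effect: -3.96203 × (-0.015) = +0.059430
Convexity effect: 0.5 × 20.59378 × (-0.015)² = +0.0023168
ΔP/P ≈ +0.059430 + 0.0023168 = +0.061747 = +6.1747%.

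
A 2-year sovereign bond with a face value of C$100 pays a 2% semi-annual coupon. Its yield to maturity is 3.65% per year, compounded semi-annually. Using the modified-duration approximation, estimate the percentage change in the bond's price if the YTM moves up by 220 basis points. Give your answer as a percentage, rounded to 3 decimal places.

Periodic yield y = 0.01825. Modified duration first:
  t   CF        PV=CF/(1+0.01825)^t    t·PV
  1         1.00         0.9821         0.9821
  2         1.00         0.9645         1.9290
  3         1.00         0.9472         2.8416
  4       101.00        93.9515       375.8060
  Σ                     96.8452       381.5586
P = 96.8452; D_Mac = 3.93988 half-year periods = 1.96994 yrs; D_mod = 1.96994/(1+0.01825) = 1.93463 yrs.
ΔP/P ≈ -D_mod · Δy = -1.93463 × (+0.022) = -0.042562 = -4.2562%.

-4.256%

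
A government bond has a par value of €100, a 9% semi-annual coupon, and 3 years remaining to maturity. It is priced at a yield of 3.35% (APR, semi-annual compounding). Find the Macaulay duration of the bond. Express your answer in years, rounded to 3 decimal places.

Periodic yield y = 0.01675. Discount each cash flow and weight by its period:
  t   CF        PV=CF/(1+0.01675)^t    t·PV
  1         4.50         4.4259         4.4259
  2         4.50         4.3530         8.7059
  3         4.50         4.2812        12.8437
  4         4.50         4.2107        16.8429
  5         4.50         4.1413        20.7067
  6       104.50        94.5869       567.5217
  Σ                    115.9991       631.0468
Price P = Σ PV = 115.9991.
Macaulay duration = Σ(t·PV) / P = 631.0468 / 115.9991 = 5.44010 half-year periods.
In years: 5.44010 / 2 = 2.72005 years.

2.720 years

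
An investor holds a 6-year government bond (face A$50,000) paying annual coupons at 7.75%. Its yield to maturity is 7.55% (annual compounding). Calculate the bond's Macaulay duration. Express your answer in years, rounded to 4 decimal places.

Periodic yield y = 0.0755. Discount each cash flow and weight by its year:
  t   CF        PV=CF/(1+0.0755)^t    t·PV
  1     3,875.00     3,602.9754     3,602.9754
  2     3,875.00     3,350.0468     6,700.0937
  3     3,875.00     3,114.8738     9,344.6215
  4     3,875.00     2,896.2100    11,584.8400
  5     3,875.00     2,692.8963    13,464.4816
  6    53,875.00    34,811.6649   208,869.9896
  Σ                 50,468.6673   253,567.0018
Price P = Σ PV = 50,468.6673.
Macaulay duration = Σ(t·PV) / P = 253,567.0018 / 50,468.6673 = 5.02425 years.

5.0242 years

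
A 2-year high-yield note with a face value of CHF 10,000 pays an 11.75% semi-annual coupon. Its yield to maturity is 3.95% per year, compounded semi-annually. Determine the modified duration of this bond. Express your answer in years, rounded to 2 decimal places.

1.82 years

Periodic yield y = 0.01975. First find Macaulay duration:
  t   CF        PV=CF/(1+0.01975)^t    t·PV
  1       587.50       576.1216       576.1216
  2       587.50       564.9636     1,129.9271
  3       587.50       554.0216     1,662.0649
  4    10,587.50     9,790.8088    39,163.2350
  Σ                 11,485.9156    42,531.3487
P = 11,485.9156; Macaulay duration = 42,531.3487 / 11,485.9156 = 3.70291 half-year periods = 1.85146 years.
Modified duration = D_Mac / (1 + y) = 1.85146 / 1.01975 = 1.81560 years.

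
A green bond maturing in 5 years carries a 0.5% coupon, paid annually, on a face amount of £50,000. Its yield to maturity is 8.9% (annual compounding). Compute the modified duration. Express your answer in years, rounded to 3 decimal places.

Periodic yield y = 0.089. First find Macaulay duration:
  t   CF        PV=CF/(1+0.089)^t    t·PV
  1       250.00       229.5684       229.5684
  2       250.00       210.8066       421.6132
  3       250.00       193.5782       580.7345
  4       250.00       177.7577       711.0309
  5    50,250.00    32,809.2775   164,046.3877
  Σ                 33,620.9885   165,989.3348
P = 33,620.9885; Macaulay duration = 165,989.3348 / 33,620.9885 = 4.93707 years.
Modified duration = D_Mac / (1 + y) = 4.93707 / 1.089 = 4.53359 years.

4.534 years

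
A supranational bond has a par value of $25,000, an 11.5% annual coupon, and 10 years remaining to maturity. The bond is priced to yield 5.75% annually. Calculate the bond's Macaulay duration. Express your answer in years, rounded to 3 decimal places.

7.026 years

Periodic yield y = 0.0575. Discount each cash flow and weight by its year:
  t   CF        PV=CF/(1+0.0575)^t    t·PV
  1     2,875.00     2,718.6761     2,718.6761
  2     2,875.00     2,570.8521     5,141.7043
  3     2,875.00     2,431.0658     7,293.1975
  4     2,875.00     2,298.8802     9,195.5209
  5     2,875.00     2,173.8820    10,869.4101
  6     2,875.00     2,055.6804    12,334.0823
  7     2,875.00     1,943.9058    13,607.3406
  8     2,875.00     1,838.2088    14,705.6704
  9     2,875.00     1,738.2589    15,644.3302
  10   27,875.00    15,937.1667   159,371.6671
  Σ                 35,706.5769   250,881.5995
Price P = Σ PV = 35,706.5769.
Macaulay duration = Σ(t·PV) / P = 250,881.5995 / 35,706.5769 = 7.02620 years.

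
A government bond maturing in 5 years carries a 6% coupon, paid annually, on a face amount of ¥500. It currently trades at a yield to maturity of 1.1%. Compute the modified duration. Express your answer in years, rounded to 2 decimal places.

4.48 years

Periodic yield y = 0.011. First find Macaulay duration:
  t   CF        PV=CF/(1+0.011)^t    t·PV
  1        30.00        29.6736        29.6736
  2        30.00        29.3507        58.7015
  3        30.00        29.0314        87.0942
  4        30.00        28.7155       114.8621
  5       530.00       501.7878     2,508.9390
  Σ                    618.5590     2,799.2702
P = 618.5590; Macaulay duration = 2,799.2702 / 618.5590 = 4.52547 years.
Modified duration = D_Mac / (1 + y) = 4.52547 / 1.011 = 4.47623 years.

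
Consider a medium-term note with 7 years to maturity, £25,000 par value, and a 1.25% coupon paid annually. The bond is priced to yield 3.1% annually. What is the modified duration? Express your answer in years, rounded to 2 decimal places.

6.52 years

Periodic yield y = 0.031. First find Macaulay duration:
  t   CF        PV=CF/(1+0.031)^t    t·PV
  1       312.50       303.1038       303.1038
  2       312.50       293.9901       587.9802
  3       312.50       285.1504       855.4513
  4       312.50       276.5766     1,106.3062
  5       312.50       268.2605     1,341.3024
  6       312.50       260.1945     1,561.1667
  7    25,312.50    20,442.0471   143,094.3294
  Σ                 22,129.3228   148,849.6399
P = 22,129.3228; Macaulay duration = 148,849.6399 / 22,129.3228 = 6.72635 years.
Modified duration = D_Mac / (1 + y) = 6.72635 / 1.031 = 6.52411 years.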